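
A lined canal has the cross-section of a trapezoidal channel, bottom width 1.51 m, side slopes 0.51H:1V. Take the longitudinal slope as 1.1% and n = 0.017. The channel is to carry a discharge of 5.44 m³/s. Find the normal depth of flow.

Manning's equation rearranged: A R^(2/3) = nQ / (1·√S) = 0.017 × 5.44 / (√0.011) = 0.8818.
Try y = 0.635 m: A R^(2/3) = 0.6287 — too small.
Try y = 0.933 m: A R^(2/3) = 1.189 — too large.
Try y = 0.78 m: A R^(2/3) = 0.882 — ≈ 0.8818.

y_n = 0.78 m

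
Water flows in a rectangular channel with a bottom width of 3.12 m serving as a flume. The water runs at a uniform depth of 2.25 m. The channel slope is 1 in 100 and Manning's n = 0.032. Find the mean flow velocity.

V = 2.96 m/s

Flow area A = b·y = 3.12 × 2.25 = 7.02 m². Wetted perimeter P = b + 2y = 3.12 + 2×2.25 = 7.62 m.
Hydraulic radius R = A/P = 7.02/7.62 = 0.9213 m.
From Manning's equation, V = (1/n) R^(2/3) S^(1/2) = (1/0.032) × 0.9213^(2/3) × 0.01^(1/2) = 2.96 m/s.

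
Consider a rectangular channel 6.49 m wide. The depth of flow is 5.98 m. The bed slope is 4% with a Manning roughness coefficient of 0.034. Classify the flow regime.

supercritical

Flow area A = b·y = 6.49 × 5.98 = 38.81 m². Wetted perimeter P = b + 2y = 6.49 + 2×5.98 = 18.45 m.
Hydraulic radius R = A/P = 38.81/18.45 = 2.104 m.
V = (1/n) R^(2/3) √S = (1/0.034) × 2.104^(2/3) × √0.04 = 9.657 m/s. Hydraulic depth D_h = A/T = 38.81/6.49 = 5.98 m.
Froude number Fr = V/√(g·D_h) = 9.657/√(9.81×5.98) = 1.26, which is greater than 1, so the flow is supercritical.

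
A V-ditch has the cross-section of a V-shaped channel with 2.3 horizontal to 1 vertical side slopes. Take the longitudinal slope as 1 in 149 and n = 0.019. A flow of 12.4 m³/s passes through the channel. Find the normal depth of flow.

Manning's equation rearranged: A R^(2/3) = nQ / (1·√S) = 0.019 × 12.4 / (√0.006711) = 2.876.
Trying y = 1.11 m: A R^(2/3) = 1.806 — low.
Trying y = 1.46 m: A R^(2/3) = 3.752 — high.
Trying y = 1.32 m: A R^(2/3) = 2.868 — ≈ 2.876.

y_n = 1.32 m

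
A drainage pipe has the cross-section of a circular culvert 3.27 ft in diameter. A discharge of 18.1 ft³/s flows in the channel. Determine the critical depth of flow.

At critical depth, Q² T / (g A³) = 1, i.e. A³/T = Q²/g = 18.1²/32.2 = 10.17.
Trying y = 0.95 ft: A³/T = 2.803 — too small.
Trying y = 1.33 ft: A³/T = 10.27 — matches.

y_c = 1.33 ft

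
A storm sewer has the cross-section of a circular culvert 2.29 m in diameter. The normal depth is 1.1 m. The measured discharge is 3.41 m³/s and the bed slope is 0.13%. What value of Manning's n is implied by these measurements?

For a circular section of diameter D = 2.29 m at depth y = 1.1 m, the central angle is θ = 2 arccos(1 − 2y/D) = 3.063 rad. Then A = (D²/8)(θ − sin θ) = 1.956 m² and P = Dθ/2 = 3.507 m.
Hydraulic radius R = A/P = 1.956/3.507 = 0.5578 m.
Rearranging Manning's equation: n = (1/Q) A R^(2/3) S^(1/2) = (1/3.41) × 1.956 × 0.5578^(2/3) × √0.0013 = 0.014.

n = 0.014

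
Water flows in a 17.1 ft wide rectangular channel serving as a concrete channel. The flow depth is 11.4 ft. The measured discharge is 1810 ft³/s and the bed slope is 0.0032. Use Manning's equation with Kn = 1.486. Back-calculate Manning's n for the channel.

Flow area A = b·y = 17.1 × 11.4 = 194.9 ft². Wetted perimeter P = b + 2y = 17.1 + 2×11.4 = 39.9 ft.
Hydraulic radius R = A/P = 194.9/39.9 = 4.886 ft.
Rearranging Manning's equation: n = (1.486/Q) A R^(2/3) S^(1/2) = (1.486/1810) × 194.9 × 4.886^(2/3) × √0.0032 = 0.0261.

n = 0.0261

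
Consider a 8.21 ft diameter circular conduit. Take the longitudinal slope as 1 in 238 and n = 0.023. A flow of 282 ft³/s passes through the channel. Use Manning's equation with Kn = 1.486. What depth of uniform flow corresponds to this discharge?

y_n = 5.49 ft

Manning's equation rearranged: A R^(2/3) = nQ / (1.486·√S) = 0.023 × 282 / (1.486 × √0.004202) = 67.34.
Try y = 6.09 ft: A R^(2/3) = 76.96 — high.
Try y = 4.94 ft: A R^(2/3) = 57.69 — low.
Try y = 5.49 ft: A R^(2/3) = 67.31 — matches.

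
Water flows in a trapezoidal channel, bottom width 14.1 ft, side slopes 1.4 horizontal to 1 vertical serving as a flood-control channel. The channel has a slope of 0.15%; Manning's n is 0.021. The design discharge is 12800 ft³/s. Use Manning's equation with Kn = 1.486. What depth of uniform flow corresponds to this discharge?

Manning's equation rearranged: A R^(2/3) = nQ / (1.486·√S) = 0.021 × 12800 / (1.486 × √0.0015) = 4671.
Trying y = 16.2 ft: A R^(2/3) = 2488 — low.
Trying y = 27.4 ft: A R^(2/3) = 8054 — high.
Trying y = 21.6 ft: A R^(2/3) = 4689 — ≈ 4671.

y_n = 21.6 ft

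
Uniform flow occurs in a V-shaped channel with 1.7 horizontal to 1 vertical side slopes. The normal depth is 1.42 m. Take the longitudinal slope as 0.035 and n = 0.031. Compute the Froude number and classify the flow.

supercritical

For a triangular section with side slope z = 1.7: A = zy² = 1.7×1.42² = 3.428 m²; P = 2y√(1+z²) = 2×1.42×1.972 = 5.601 m.
Hydraulic radius R = A/P = 3.428/5.601 = 0.612 m.
V = (1/n) R^(2/3) √S = (1/0.031) × 0.612^(2/3) × √0.035 = 4.35 m/s. Hydraulic depth D_h = A/T = 3.428/4.828 = 0.71 m.
Froude number Fr = V/√(g·D_h) = 4.35/√(9.81×0.71) = 1.65, which is greater than 1, so the flow is supercritical.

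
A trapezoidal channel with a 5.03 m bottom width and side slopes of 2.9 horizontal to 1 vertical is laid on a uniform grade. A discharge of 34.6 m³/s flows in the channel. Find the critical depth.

y_c = 1.31 m

At critical depth, Q² T / (g A³) = 1, i.e. A³/T = Q²/g = 34.6²/9.81 = 122.
Trying y = 1.63 m: A³/T = 277.7 — over.
Trying y = 0.995 m: A³/T = 45.23 — short.
Trying y = 1.31 m: A³/T = 122.5 — matches.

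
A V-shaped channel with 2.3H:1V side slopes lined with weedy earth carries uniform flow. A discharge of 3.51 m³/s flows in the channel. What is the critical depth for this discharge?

At critical depth, Q² T / (g A³) = 1, i.e. A³/T = Q²/g = 3.51²/9.81 = 1.256.
At y = 0.766 m: A³/T = 0.6975 — too small.
At y = 1.03 m: A³/T = 3.066 — too large.
At y = 0.862 m: A³/T = 1.259 — ≈ 1.256.

y_c = 0.862 m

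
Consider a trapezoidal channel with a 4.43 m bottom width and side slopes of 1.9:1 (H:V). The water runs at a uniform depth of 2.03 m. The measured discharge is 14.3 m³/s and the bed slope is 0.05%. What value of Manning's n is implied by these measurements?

With bottom width b = 4.43 m and side slope z = 1.9: A = (b + zy)y = (4.43 + 1.9×2.03)×2.03 = 16.82 m²; P = b + 2y√(1+z²) = 4.43 + 2×2.03×2.147 = 13.15 m.
Hydraulic radius R = A/P = 16.82/13.15 = 1.28 m.
Rearranging Manning's equation: n = (1/Q) A R^(2/3) S^(1/2) = (1/14.3) × 16.82 × 1.28^(2/3) × √0.0005 = 0.031.

n = 0.031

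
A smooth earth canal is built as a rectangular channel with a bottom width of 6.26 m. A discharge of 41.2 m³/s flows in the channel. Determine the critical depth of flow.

For a rectangular channel, critical depth y_c = (q²/g)^(1/3) where q = Q/b = 41.2/6.26 = 6.581 m²/s.
So y_c = (6.581²/9.81)^(1/3) = 1.64 m.

y_c = 1.64 m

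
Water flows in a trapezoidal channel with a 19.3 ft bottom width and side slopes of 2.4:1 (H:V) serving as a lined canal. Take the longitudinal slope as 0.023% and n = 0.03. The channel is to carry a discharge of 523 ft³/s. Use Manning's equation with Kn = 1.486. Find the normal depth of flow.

y_n = 7.02 ft

Manning's equation rearranged: A R^(2/3) = nQ / (1.486·√S) = 0.03 × 523 / (1.486 × √0.00023) = 696.2.
Trying y = 4.87 ft: A R^(2/3) = 340 — low.
Trying y = 7.02 ft: A R^(2/3) = 696.5 — matches.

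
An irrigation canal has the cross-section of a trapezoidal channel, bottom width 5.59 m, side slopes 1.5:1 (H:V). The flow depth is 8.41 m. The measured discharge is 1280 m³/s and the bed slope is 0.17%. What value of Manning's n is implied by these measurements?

n = 0.013

With bottom width b = 5.59 m and side slope z = 1.5: A = (b + zy)y = (5.59 + 1.5×8.41)×8.41 = 153.1 m²; P = b + 2y√(1+z²) = 5.59 + 2×8.41×1.803 = 35.91 m.
Hydraulic radius R = A/P = 153.1/35.91 = 4.263 m.
Rearranging Manning's equation: n = (1/Q) A R^(2/3) S^(1/2) = (1/1280) × 153.1 × 4.263^(2/3) × √0.0017 = 0.013.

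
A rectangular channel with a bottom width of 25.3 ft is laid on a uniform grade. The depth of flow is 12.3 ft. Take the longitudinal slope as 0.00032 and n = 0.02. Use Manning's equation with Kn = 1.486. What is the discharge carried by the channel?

Q = 1400 ft³/s

Flow area A = b·y = 25.3 × 12.3 = 311.2 ft². Wetted perimeter P = b + 2y = 25.3 + 2×12.3 = 49.9 ft.
Hydraulic radius R = A/P = 311.2/49.9 = 6.236 ft.
Manning's equation: Q = (1.486/n) A R^(2/3) S^(1/2) = (1.486/0.02) × 311.2 × 6.236^(2/3) × 0.00032^(1/2) = 1400 ft³/s.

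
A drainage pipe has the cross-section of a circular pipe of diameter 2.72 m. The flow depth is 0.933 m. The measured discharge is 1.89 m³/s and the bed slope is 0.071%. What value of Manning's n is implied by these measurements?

For a circular section of diameter D = 2.72 m at depth y = 0.933 m, the central angle is θ = 2 arccos(1 − 2y/D) = 2.503 rad. Then A = (D²/8)(θ − sin θ) = 1.763 m² and P = Dθ/2 = 3.404 m.
Hydraulic radius R = A/P = 1.763/3.404 = 0.518 m.
Rearranging Manning's equation: n = (1/Q) A R^(2/3) S^(1/2) = (1/1.89) × 1.763 × 0.518^(2/3) × √0.00071 = 0.016.

n = 0.016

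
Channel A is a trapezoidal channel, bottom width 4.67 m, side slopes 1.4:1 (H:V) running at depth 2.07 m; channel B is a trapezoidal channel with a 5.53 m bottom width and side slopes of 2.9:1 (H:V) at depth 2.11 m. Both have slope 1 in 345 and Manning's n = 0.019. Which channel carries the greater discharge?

channel B

Channel A: With bottom width b = 4.67 m and side slope z = 1.4: A = (b + zy)y = (4.67 + 1.4×2.07)×2.07 = 15.67 m²; P = b + 2y√(1+z²) = 4.67 + 2×2.07×1.72 = 11.79 m. Hydraulic radius R = A/P = 15.67/11.79 = 1.328 m. Q_A = (1/0.019)·15.67·1.328^(2/3)·√0.002899 = 53.64 m³/s.
Channel B: With bottom width b = 5.53 m and side slope z = 2.9: A = (b + zy)y = (5.53 + 2.9×2.11)×2.11 = 24.58 m²; P = b + 2y√(1+z²) = 5.53 + 2×2.11×3.068 = 18.48 m. Hydraulic radius R = A/P = 24.58/18.48 = 1.33 m. Q_B = (1/0.019)·24.58·1.33^(2/3)·√0.002899 = 84.25 m³/s.
Q_A = 53.64 m³/s vs Q_B = 84.25 m³/s, so channel B carries more.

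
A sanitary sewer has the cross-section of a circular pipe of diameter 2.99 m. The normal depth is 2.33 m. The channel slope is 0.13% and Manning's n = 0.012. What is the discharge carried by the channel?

For a circular section of diameter D = 2.99 m at depth y = 2.33 m, the central angle is θ = 2 arccos(1 − 2y/D) = 4.327 rad. Then A = (D²/8)(θ − sin θ) = 5.871 m² and P = Dθ/2 = 6.469 m.
Hydraulic radius R = A/P = 5.871/6.469 = 0.9076 m.
Manning's equation: Q = (1/n) A R^(2/3) S^(1/2) = (1/0.012) × 5.871 × 0.9076^(2/3) × 0.0013^(1/2) = 16.5 m³/s.

Q = 16.5 m³/s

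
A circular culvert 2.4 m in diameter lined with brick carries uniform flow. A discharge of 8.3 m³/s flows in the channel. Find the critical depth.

At critical depth, Q² T / (g A³) = 1, i.e. A³/T = Q²/g = 8.3²/9.81 = 7.022.
Try y = 1.57 m: A³/T = 13.5 — high.
Try y = 1.1 m: A³/T = 3.458 — low.
Try y = 1.32 m: A³/T = 6.939 — ≈ 7.022.

y_c = 1.32 m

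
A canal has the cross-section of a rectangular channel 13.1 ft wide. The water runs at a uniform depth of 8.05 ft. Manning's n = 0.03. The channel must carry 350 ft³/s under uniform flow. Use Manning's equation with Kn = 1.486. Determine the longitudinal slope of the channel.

Flow area A = b·y = 13.1 × 8.05 = 105.5 ft². Wetted perimeter P = b + 2y = 13.1 + 2×8.05 = 29.2 ft.
Hydraulic radius R = A/P = 105.5/29.2 = 3.611 ft.
From Manning's equation, S = [nQ / (1.486 A R^(2/3))]² = [0.03 × 350 / (1.486 × 105.5 × 3.611^(2/3))]² = 0.00081.

S = 0.00081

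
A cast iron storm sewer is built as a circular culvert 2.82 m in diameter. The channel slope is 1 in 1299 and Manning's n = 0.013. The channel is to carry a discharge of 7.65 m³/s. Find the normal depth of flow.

y_n = 1.78 m

Manning's equation rearranged: A R^(2/3) = nQ / (1·√S) = 0.013 × 7.65 / (√0.0007698) = 3.584.
Trying y = 1.26 m: A R^(2/3) = 2.035 — too small.
Trying y = 2.17 m: A R^(2/3) = 4.644 — too large.
Trying y = 1.78 m: A R^(2/3) = 3.587 — matches.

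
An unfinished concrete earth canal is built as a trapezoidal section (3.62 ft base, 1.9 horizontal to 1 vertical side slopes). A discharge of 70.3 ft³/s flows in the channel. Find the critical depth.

At critical depth, Q² T / (g A³) = 1, i.e. A³/T = Q²/g = 70.3²/32.2 = 153.5.
At y = 1.24 ft: A³/T = 48.84 — too small.
At y = 1.84 ft: A³/T = 211.5 — too large.
At y = 1.69 ft: A³/T = 153.2 — close enough.

y_c = 1.69 ft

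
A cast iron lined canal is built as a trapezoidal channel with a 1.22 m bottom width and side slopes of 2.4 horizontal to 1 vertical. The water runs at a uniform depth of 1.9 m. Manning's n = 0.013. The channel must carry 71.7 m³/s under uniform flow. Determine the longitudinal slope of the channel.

S = 0.00731

With bottom width b = 1.22 m and side slope z = 2.4: A = (b + zy)y = (1.22 + 2.4×1.9)×1.9 = 10.98 m²; P = b + 2y√(1+z²) = 1.22 + 2×1.9×2.6 = 11.1 m.
Hydraulic radius R = A/P = 10.98/11.1 = 0.9894 m.
From Manning's equation, S = [nQ / (1 A R^(2/3))]² = [0.013 × 71.7 / (1 × 10.98 × 0.9894^(2/3))]² = 0.00731.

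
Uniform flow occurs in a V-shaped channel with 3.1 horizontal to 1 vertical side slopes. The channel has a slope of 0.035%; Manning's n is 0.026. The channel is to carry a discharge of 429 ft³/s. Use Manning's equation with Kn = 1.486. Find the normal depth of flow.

y_n = 7.46 ft

Manning's equation rearranged: A R^(2/3) = nQ / (1.486·√S) = 0.026 × 429 / (1.486 × √0.00035) = 401.2.
Trying y = 8.22 ft: A R^(2/3) = 520 — high.
Trying y = 6.22 ft: A R^(2/3) = 247.2 — low.
Trying y = 7.46 ft: A R^(2/3) = 401.5 — matches.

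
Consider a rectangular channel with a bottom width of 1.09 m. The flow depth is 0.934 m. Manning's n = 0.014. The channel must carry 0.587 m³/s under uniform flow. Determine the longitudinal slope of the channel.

Flow area A = b·y = 1.09 × 0.934 = 1.018 m². Wetted perimeter P = b + 2y = 1.09 + 2×0.934 = 2.958 m.
Hydraulic radius R = A/P = 1.018/2.958 = 0.3442 m.
From Manning's equation, S = [nQ / (1 A R^(2/3))]² = [0.014 × 0.587 / (1 × 1.018 × 0.3442^(2/3))]² = 0.00027.

S = 0.00027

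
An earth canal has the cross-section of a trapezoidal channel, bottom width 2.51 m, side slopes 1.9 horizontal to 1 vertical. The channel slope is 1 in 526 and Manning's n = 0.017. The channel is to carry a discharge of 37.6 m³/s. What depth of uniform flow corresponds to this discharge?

y_n = 2.06 m

Manning's equation rearranged: A R^(2/3) = nQ / (1·√S) = 0.017 × 37.6 / (√0.001901) = 14.66.
Try y = 2.61 m: A R^(2/3) = 24.64 — too large.
Try y = 1.56 m: A R^(2/3) = 8.12 — too small.
Try y = 2.06 m: A R^(2/3) = 14.65 — matches.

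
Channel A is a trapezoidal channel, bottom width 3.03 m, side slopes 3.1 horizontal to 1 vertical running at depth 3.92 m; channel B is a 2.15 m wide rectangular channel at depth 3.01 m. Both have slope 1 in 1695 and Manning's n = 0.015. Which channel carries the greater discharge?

Channel A: With bottom width b = 3.03 m and side slope z = 3.1: A = (b + zy)y = (3.03 + 3.1×3.92)×3.92 = 59.51 m²; P = b + 2y√(1+z²) = 3.03 + 2×3.92×3.257 = 28.57 m. Hydraulic radius R = A/P = 59.51/28.57 = 2.083 m. Q_A = (1/0.015)·59.51·2.083^(2/3)·√0.00059 = 157.2 m³/s.
Channel B: Flow area A = b·y = 2.15 × 3.01 = 6.471 m². Wetted perimeter P = b + 2y = 2.15 + 2×3.01 = 8.17 m. Hydraulic radius R = A/P = 6.471/8.17 = 0.7921 m. Q_B = (1/0.015)·6.471·0.7921^(2/3)·√0.00059 = 8.971 m³/s.
Q_A = 157.2 m³/s vs Q_B = 8.971 m³/s, so channel A carries more.

channel A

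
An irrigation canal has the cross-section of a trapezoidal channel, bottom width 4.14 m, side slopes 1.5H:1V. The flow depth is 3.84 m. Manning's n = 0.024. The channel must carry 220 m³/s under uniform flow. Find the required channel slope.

S = 0.00711

With bottom width b = 4.14 m and side slope z = 1.5: A = (b + zy)y = (4.14 + 1.5×3.84)×3.84 = 38.02 m²; P = b + 2y√(1+z²) = 4.14 + 2×3.84×1.803 = 17.99 m.
Hydraulic radius R = A/P = 38.02/17.99 = 2.114 m.
From Manning's equation, S = [nQ / (1 A R^(2/3))]² = [0.024 × 220 / (1 × 38.02 × 2.114^(2/3))]² = 0.00711.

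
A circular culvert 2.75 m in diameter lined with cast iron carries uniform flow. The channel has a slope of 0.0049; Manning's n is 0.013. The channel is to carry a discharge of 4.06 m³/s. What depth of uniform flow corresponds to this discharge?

y_n = 0.751 m

Manning's equation rearranged: A R^(2/3) = nQ / (1·√S) = 0.013 × 4.06 / (√0.0049) = 0.754.
Try y = 0.641 m: A R^(2/3) = 0.5513 — too small.
Try y = 0.751 m: A R^(2/3) = 0.7544 — matches.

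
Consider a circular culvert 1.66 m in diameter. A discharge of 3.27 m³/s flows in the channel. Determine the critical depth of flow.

At critical depth, Q² T / (g A³) = 1, i.e. A³/T = Q²/g = 3.27²/9.81 = 1.09.
Try y = 1.03 m: A³/T = 1.743 — high.
Try y = 0.911 m: A³/T = 1.089 — ≈ 1.09.

y_c = 0.911 m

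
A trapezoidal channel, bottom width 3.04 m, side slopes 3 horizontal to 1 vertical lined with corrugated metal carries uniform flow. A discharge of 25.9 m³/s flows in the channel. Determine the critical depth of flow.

At critical depth, Q² T / (g A³) = 1, i.e. A³/T = Q²/g = 25.9²/9.81 = 68.38.
Trying y = 0.994 m: A³/T = 23.82 — short.
Trying y = 1.62 m: A³/T = 164.3 — over.
Trying y = 1.3 m: A³/T = 67.75 — ≈ 68.38.

y_c = 1.3 m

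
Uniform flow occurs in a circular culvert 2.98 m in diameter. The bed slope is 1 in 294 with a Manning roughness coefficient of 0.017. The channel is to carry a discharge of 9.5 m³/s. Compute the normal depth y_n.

y_n = 1.46 m

Manning's equation rearranged: A R^(2/3) = nQ / (1·√S) = 0.017 × 9.5 / (√0.003401) = 2.769.
Try y = 1.15 m: A R^(2/3) = 1.808 — low.
Try y = 1.76 m: A R^(2/3) = 3.758 — high.
Try y = 1.46 m: A R^(2/3) = 2.768 — ≈ 2.769.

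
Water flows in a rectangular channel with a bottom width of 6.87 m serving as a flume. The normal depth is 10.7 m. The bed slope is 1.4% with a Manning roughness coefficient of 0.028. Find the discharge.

Q = 587 m³/s

Flow area A = b·y = 6.87 × 10.7 = 73.51 m². Wetted perimeter P = b + 2y = 6.87 + 2×10.7 = 28.27 m.
Hydraulic radius R = A/P = 73.51/28.27 = 2.6 m.
Manning's equation: Q = (1/n) A R^(2/3) S^(1/2) = (1/0.028) × 73.51 × 2.6^(2/3) × 0.014^(1/2) = 587 m³/s.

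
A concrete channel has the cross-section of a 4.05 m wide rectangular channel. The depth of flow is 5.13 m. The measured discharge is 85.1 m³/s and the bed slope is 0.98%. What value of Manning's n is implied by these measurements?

Flow area A = b·y = 4.05 × 5.13 = 20.78 m². Wetted perimeter P = b + 2y = 4.05 + 2×5.13 = 14.31 m.
Hydraulic radius R = A/P = 20.78/14.31 = 1.452 m.
Rearranging Manning's equation: n = (1/Q) A R^(2/3) S^(1/2) = (1/85.1) × 20.78 × 1.452^(2/3) × √0.0098 = 0.031.

n = 0.031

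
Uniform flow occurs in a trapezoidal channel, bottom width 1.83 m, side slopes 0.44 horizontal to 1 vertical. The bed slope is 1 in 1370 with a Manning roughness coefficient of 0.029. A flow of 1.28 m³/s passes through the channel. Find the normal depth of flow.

Manning's equation rearranged: A R^(2/3) = nQ / (1·√S) = 0.029 × 1.28 / (√0.0007299) = 1.374.
At y = 0.819 m: A R^(2/3) = 1.123 — short.
At y = 1.03 m: A R^(2/3) = 1.629 — over.
At y = 0.928 m: A R^(2/3) = 1.375 — ≈ 1.374.

y_n = 0.928 m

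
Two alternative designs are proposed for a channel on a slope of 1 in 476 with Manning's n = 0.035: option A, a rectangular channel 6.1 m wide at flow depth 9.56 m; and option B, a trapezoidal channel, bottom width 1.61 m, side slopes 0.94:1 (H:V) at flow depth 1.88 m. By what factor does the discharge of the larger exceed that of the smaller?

16.8

Channel A: Flow area A = b·y = 6.1 × 9.56 = 58.32 m². Wetted perimeter P = b + 2y = 6.1 + 2×9.56 = 25.22 m. Hydraulic radius R = A/P = 58.32/25.22 = 2.312 m. Q_A = (1/0.035)·58.32·2.312^(2/3)·√0.002101 = 133.5 m³/s.
Channel B: With bottom width b = 1.61 m and side slope z = 0.94: A = (b + zy)y = (1.61 + 0.94×1.88)×1.88 = 6.349 m²; P = b + 2y√(1+z²) = 1.61 + 2×1.88×1.372 = 6.77 m. Hydraulic radius R = A/P = 6.349/6.77 = 0.9378 m. Q_B = (1/0.035)·6.349·0.9378^(2/3)·√0.002101 = 7.966 m³/s.
The larger discharge is 133.5 m³/s and the smaller is 7.966 m³/s; the ratio is 16.8.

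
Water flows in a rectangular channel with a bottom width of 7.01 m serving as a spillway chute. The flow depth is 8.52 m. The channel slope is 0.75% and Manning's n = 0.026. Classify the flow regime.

subcritical

Flow area A = b·y = 7.01 × 8.52 = 59.73 m². Wetted perimeter P = b + 2y = 7.01 + 2×8.52 = 24.05 m.
Hydraulic radius R = A/P = 59.73/24.05 = 2.483 m.
V = (1/n) R^(2/3) √S = (1/0.026) × 2.483^(2/3) × √0.0075 = 6.108 m/s. Hydraulic depth D_h = A/T = 59.73/7.01 = 8.52 m.
Froude number Fr = V/√(g·D_h) = 6.108/√(9.81×8.52) = 0.668, which is less than 1, so the flow is subcritical.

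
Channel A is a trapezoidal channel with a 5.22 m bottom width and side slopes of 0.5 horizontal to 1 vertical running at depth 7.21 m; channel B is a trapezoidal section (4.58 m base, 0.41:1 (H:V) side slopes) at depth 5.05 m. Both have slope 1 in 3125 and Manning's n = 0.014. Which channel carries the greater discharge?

Channel A: With bottom width b = 5.22 m and side slope z = 0.5: A = (b + zy)y = (5.22 + 0.5×7.21)×7.21 = 63.63 m²; P = b + 2y√(1+z²) = 5.22 + 2×7.21×1.118 = 21.34 m. Hydraulic radius R = A/P = 63.63/21.34 = 2.981 m. Q_A = (1/0.014)·63.63·2.981^(2/3)·√0.00032 = 168.4 m³/s.
Channel B: With bottom width b = 4.58 m and side slope z = 0.41: A = (b + zy)y = (4.58 + 0.41×5.05)×5.05 = 33.59 m²; P = b + 2y√(1+z²) = 4.58 + 2×5.05×1.081 = 15.5 m. Hydraulic radius R = A/P = 33.59/15.5 = 2.167 m. Q_B = (1/0.014)·33.59·2.167^(2/3)·√0.00032 = 71.87 m³/s.
Q_A = 168.4 m³/s vs Q_B = 71.87 m³/s, so channel A carries more.

channel A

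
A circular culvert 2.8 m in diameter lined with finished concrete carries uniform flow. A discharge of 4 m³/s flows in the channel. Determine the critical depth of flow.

y_c = 0.864 m

At critical depth, Q² T / (g A³) = 1, i.e. A³/T = Q²/g = 4²/9.81 = 1.631.
At y = 0.665 m: A³/T = 0.589 — low.
At y = 1.08 m: A³/T = 3.857 — high.
At y = 0.864 m: A³/T = 1.63 — close enough.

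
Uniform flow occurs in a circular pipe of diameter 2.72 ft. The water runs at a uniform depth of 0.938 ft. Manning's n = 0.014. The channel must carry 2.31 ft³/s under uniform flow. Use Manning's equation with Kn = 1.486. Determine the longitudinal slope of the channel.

S = 0.000359

For a circular section of diameter D = 2.72 ft at depth y = 0.938 ft, the central angle is θ = 2 arccos(1 − 2y/D) = 2.511 rad. Then A = (D²/8)(θ − sin θ) = 1.776 ft² and P = Dθ/2 = 3.414 ft.
Hydraulic radius R = A/P = 1.776/3.414 = 0.5202 ft.
From Manning's equation, S = [nQ / (1.486 A R^(2/3))]² = [0.014 × 2.31 / (1.486 × 1.776 × 0.5202^(2/3))]² = 0.000359.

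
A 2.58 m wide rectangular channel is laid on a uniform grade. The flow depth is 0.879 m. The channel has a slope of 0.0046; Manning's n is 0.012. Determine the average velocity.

Flow area A = b·y = 2.58 × 0.879 = 2.268 m². Wetted perimeter P = b + 2y = 2.58 + 2×0.879 = 4.338 m.
Hydraulic radius R = A/P = 2.268/4.338 = 0.5228 m.
From Manning's equation, V = (1/n) R^(2/3) S^(1/2) = (1/0.012) × 0.5228^(2/3) × 0.0046^(1/2) = 3.67 m/s.

V = 3.67 m/s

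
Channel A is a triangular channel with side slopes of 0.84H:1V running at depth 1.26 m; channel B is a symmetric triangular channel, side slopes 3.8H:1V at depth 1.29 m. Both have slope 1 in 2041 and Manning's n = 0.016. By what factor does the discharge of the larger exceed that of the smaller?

Channel A: For a triangular section with side slope z = 0.84: A = zy² = 0.84×1.26² = 1.334 m²; P = 2y√(1+z²) = 2×1.26×1.306 = 3.291 m. Hydraulic radius R = A/P = 1.334/3.291 = 0.4052 m. Q_A = (1/0.016)·1.334·0.4052^(2/3)·√0.00049 = 1.01 m³/s.
Channel B: For a triangular section with side slope z = 3.8: A = zy² = 3.8×1.29² = 6.324 m²; P = 2y√(1+z²) = 2×1.29×3.929 = 10.14 m. Hydraulic radius R = A/P = 6.324/10.14 = 0.6238 m. Q_B = (1/0.016)·6.324·0.6238^(2/3)·√0.00049 = 6.387 m³/s.
The larger discharge is 6.387 m³/s and the smaller is 1.01 m³/s; the ratio is 6.32.

6.32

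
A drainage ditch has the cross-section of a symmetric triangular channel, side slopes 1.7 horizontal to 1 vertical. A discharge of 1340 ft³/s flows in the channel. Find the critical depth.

At critical depth, Q² T / (g A³) = 1, i.e. A³/T = Q²/g = 1340²/32.2 = 55760.
At y = 6.8 ft: A³/T = 21010 — too small.
At y = 9.87 ft: A³/T = 135300 — too large.
At y = 8.27 ft: A³/T = 55900 — matches.

y_c = 8.27 ft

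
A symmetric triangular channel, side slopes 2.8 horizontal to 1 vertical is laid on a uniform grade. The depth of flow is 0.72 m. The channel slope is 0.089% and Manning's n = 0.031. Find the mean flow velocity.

V = 0.468 m/s

For a triangular section with side slope z = 2.8: A = zy² = 2.8×0.72² = 1.452 m²; P = 2y√(1+z²) = 2×0.72×2.973 = 4.281 m.
Hydraulic radius R = A/P = 1.452/4.281 = 0.339 m.
From Manning's equation, V = (1/n) R^(2/3) S^(1/2) = (1/0.031) × 0.339^(2/3) × 0.00089^(1/2) = 0.468 m/s.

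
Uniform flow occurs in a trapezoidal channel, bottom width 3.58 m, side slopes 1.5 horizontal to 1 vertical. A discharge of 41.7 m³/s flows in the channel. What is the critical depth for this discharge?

At critical depth, Q² T / (g A³) = 1, i.e. A³/T = Q²/g = 41.7²/9.81 = 177.3.
Try y = 1.58 m: A³/T = 99.86 — low.
Try y = 2.09 m: A³/T = 280.6 — high.
Try y = 1.85 m: A³/T = 178 — close enough.

y_c = 1.85 m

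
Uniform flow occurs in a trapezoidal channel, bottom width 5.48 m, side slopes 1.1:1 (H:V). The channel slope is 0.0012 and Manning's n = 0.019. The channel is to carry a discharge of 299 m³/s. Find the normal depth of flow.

Manning's equation rearranged: A R^(2/3) = nQ / (1·√S) = 0.019 × 299 / (√0.0012) = 164.
At y = 7.76 m: A R^(2/3) = 265.3 — over.
At y = 6.18 m: A R^(2/3) = 164.1 — close enough.

y_n = 6.18 m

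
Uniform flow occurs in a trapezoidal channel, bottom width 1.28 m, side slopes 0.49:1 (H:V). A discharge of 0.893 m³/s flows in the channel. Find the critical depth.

At critical depth, Q² T / (g A³) = 1, i.e. A³/T = Q²/g = 0.893²/9.81 = 0.08129.
Try y = 0.305 m: A³/T = 0.05249 — short.
Try y = 0.351 m: A³/T = 0.08151 — matches.

y_c = 0.351 m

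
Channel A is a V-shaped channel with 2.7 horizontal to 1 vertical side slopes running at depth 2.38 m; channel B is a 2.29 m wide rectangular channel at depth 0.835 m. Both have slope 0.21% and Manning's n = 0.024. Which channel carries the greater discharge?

channel A

Channel A: For a triangular section with side slope z = 2.7: A = zy² = 2.7×2.38² = 15.29 m²; P = 2y√(1+z²) = 2×2.38×2.879 = 13.71 m. Hydraulic radius R = A/P = 15.29/13.71 = 1.116 m. Q_A = (1/0.024)·15.29·1.116^(2/3)·√0.0021 = 31.42 m³/s.
Channel B: Flow area A = b·y = 2.29 × 0.835 = 1.912 m². Wetted perimeter P = b + 2y = 2.29 + 2×0.835 = 3.96 m. Hydraulic radius R = A/P = 1.912/3.96 = 0.4829 m. Q_B = (1/0.024)·1.912·0.4829^(2/3)·√0.0021 = 2.247 m³/s.
Q_A = 31.42 m³/s vs Q_B = 2.247 m³/s, so channel A carries more.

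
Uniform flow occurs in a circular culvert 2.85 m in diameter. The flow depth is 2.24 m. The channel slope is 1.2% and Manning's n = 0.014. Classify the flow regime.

supercritical

For a circular section of diameter D = 2.85 m at depth y = 2.24 m, the central angle is θ = 2 arccos(1 − 2y/D) = 4.359 rad. Then A = (D²/8)(θ − sin θ) = 5.379 m² and P = Dθ/2 = 6.212 m.
Hydraulic radius R = A/P = 5.379/6.212 = 0.8659 m.
V = (1/n) R^(2/3) √S = (1/0.014) × 0.8659^(2/3) × √0.012 = 7.108 m/s. Hydraulic depth D_h = A/T = 5.379/2.338 = 2.301 m.
Froude number Fr = V/√(g·D_h) = 7.108/√(9.81×2.301) = 1.5, which is greater than 1, so the flow is supercritical.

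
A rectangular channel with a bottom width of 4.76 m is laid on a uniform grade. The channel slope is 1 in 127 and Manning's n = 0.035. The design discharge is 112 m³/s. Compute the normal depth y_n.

y_n = 6.42 m

Manning's equation rearranged: A R^(2/3) = nQ / (1·√S) = 0.035 × 112 / (√0.007874) = 44.18.
Try y = 5.17 m: A R^(2/3) = 34.08 — short.
Try y = 7.33 m: A R^(2/3) = 51.56 — over.
Try y = 6.42 m: A R^(2/3) = 44.15 — close enough.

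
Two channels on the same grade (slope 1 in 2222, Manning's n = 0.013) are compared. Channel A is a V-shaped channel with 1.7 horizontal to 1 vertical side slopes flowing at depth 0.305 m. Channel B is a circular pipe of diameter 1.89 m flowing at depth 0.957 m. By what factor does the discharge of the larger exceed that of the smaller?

Channel A: For a triangular section with side slope z = 1.7: A = zy² = 1.7×0.305² = 0.1581 m²; P = 2y√(1+z²) = 2×0.305×1.972 = 1.203 m. Hydraulic radius R = A/P = 0.1581/1.203 = 0.1314 m. Q_A = (1/0.013)·0.1581·0.1314^(2/3)·√0.00045 = 0.06672 m³/s.
Channel B: For a circular section of diameter D = 1.89 m at depth y = 0.957 m, the central angle is θ = 2 arccos(1 − 2y/D) = 3.167 rad. Then A = (D²/8)(θ − sin θ) = 1.425 m² and P = Dθ/2 = 2.993 m. Hydraulic radius R = A/P = 1.425/2.993 = 0.4763 m. Q_B = (1/0.013)·1.425·0.4763^(2/3)·√0.00045 = 1.419 m³/s.
The larger discharge is 1.419 m³/s and the smaller is 0.06672 m³/s; the ratio is 21.3.

21.3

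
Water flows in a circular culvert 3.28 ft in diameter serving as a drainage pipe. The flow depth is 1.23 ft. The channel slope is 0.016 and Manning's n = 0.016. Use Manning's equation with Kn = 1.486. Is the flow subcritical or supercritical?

For a circular section of diameter D = 3.28 ft at depth y = 1.23 ft, the central angle is θ = 2 arccos(1 − 2y/D) = 2.636 rad. Then A = (D²/8)(θ − sin θ) = 2.894 ft² and P = Dθ/2 = 4.323 ft.
Hydraulic radius R = A/P = 2.894/4.323 = 0.6694 ft.
V = (1.486/n) R^(2/3) √S = (1.486/0.016) × 0.6694^(2/3) × √0.016 = 8.99 ft/s. Hydraulic depth D_h = A/T = 2.894/3.176 = 0.9113 ft.
Froude number Fr = V/√(g·D_h) = 8.99/√(32.2×0.9113) = 1.66, which is greater than 1, so the flow is supercritical.

supercritical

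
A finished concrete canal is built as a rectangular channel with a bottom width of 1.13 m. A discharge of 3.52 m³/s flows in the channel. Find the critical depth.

y_c = 0.996 m

For a rectangular channel, critical depth y_c = (q²/g)^(1/3) where q = Q/b = 3.52/1.13 = 3.115 m²/s.
So y_c = (3.115²/9.81)^(1/3) = 0.996 m.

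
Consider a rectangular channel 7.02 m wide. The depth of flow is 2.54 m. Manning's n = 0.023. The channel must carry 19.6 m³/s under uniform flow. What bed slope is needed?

Flow area A = b·y = 7.02 × 2.54 = 17.83 m². Wetted perimeter P = b + 2y = 7.02 + 2×2.54 = 12.1 m.
Hydraulic radius R = A/P = 17.83/12.1 = 1.474 m.
From Manning's equation, S = [nQ / (1 A R^(2/3))]² = [0.023 × 19.6 / (1 × 17.83 × 1.474^(2/3))]² = 0.000381.

S = 0.000381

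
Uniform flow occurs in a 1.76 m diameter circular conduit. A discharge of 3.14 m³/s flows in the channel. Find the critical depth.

At critical depth, Q² T / (g A³) = 1, i.e. A³/T = Q²/g = 3.14²/9.81 = 1.005.
Trying y = 1.11 m: A³/T = 2.487 — too large.
Trying y = 0.717 m: A³/T = 0.4669 — too small.
Trying y = 0.876 m: A³/T = 1.005 — close enough.

y_c = 0.876 m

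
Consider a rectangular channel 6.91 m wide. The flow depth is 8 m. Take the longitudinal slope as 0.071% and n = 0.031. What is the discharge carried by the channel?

Flow area A = b·y = 6.91 × 8 = 55.28 m². Wetted perimeter P = b + 2y = 6.91 + 2×8 = 22.91 m.
Hydraulic radius R = A/P = 55.28/22.91 = 2.413 m.
Manning's equation: Q = (1/n) A R^(2/3) S^(1/2) = (1/0.031) × 55.28 × 2.413^(2/3) × 0.00071^(1/2) = 85.5 m³/s.

Q = 85.5 m³/s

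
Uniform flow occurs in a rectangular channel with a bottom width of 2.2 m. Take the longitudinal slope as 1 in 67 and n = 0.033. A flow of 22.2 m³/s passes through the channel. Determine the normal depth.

y_n = 3.13 m

Manning's equation rearranged: A R^(2/3) = nQ / (1·√S) = 0.033 × 22.2 / (√0.01493) = 5.997.
Trying y = 2.54 m: A R^(2/3) = 4.685 — too small.
Trying y = 3.78 m: A R^(2/3) = 7.474 — too large.
Trying y = 3.13 m: A R^(2/3) = 6.003 — close enough.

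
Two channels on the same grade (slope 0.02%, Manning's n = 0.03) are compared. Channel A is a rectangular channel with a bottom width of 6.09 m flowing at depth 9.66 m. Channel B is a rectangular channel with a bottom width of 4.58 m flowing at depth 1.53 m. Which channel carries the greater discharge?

channel A

Channel A: Flow area A = b·y = 6.09 × 9.66 = 58.83 m². Wetted perimeter P = b + 2y = 6.09 + 2×9.66 = 25.41 m. Hydraulic radius R = A/P = 58.83/25.41 = 2.315 m. Q_A = (1/0.03)·58.83·2.315^(2/3)·√0.0002 = 48.53 m³/s.
Channel B: Flow area A = b·y = 4.58 × 1.53 = 7.007 m². Wetted perimeter P = b + 2y = 4.58 + 2×1.53 = 7.64 m. Hydraulic radius R = A/P = 7.007/7.64 = 0.9172 m. Q_B = (1/0.03)·7.007·0.9172^(2/3)·√0.0002 = 3.118 m³/s.
Q_A = 48.53 m³/s vs Q_B = 3.118 m³/s, so channel A carries more.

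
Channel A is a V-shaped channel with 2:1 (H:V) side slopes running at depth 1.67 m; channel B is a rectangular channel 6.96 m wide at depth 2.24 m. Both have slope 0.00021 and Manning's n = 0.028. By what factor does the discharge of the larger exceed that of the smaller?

4.17

Channel A: For a triangular section with side slope z = 2: A = zy² = 2×1.67² = 5.578 m²; P = 2y√(1+z²) = 2×1.67×2.236 = 7.468 m. Hydraulic radius R = A/P = 5.578/7.468 = 0.7468 m. Q_A = (1/0.028)·5.578·0.7468^(2/3)·√0.00021 = 2.376 m³/s.
Channel B: Flow area A = b·y = 6.96 × 2.24 = 15.59 m². Wetted perimeter P = b + 2y = 6.96 + 2×2.24 = 11.44 m. Hydraulic radius R = A/P = 15.59/11.44 = 1.363 m. Q_B = (1/0.028)·15.59·1.363^(2/3)·√0.00021 = 9.918 m³/s.
The larger discharge is 9.918 m³/s and the smaller is 2.376 m³/s; the ratio is 4.17.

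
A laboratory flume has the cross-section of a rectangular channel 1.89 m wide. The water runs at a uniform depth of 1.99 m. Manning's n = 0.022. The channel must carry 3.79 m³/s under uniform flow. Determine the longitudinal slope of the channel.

Flow area A = b·y = 1.89 × 1.99 = 3.761 m². Wetted perimeter P = b + 2y = 1.89 + 2×1.99 = 5.87 m.
Hydraulic radius R = A/P = 3.761/5.87 = 0.6407 m.
From Manning's equation, S = [nQ / (1 A R^(2/3))]² = [0.022 × 3.79 / (1 × 3.761 × 0.6407^(2/3))]² = 0.00089.

S = 0.00089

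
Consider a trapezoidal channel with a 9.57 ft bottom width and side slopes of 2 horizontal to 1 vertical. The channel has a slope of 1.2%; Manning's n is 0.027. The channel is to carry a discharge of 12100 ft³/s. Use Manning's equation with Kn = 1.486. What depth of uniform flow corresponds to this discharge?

y_n = 14.1 ft

Manning's equation rearranged: A R^(2/3) = nQ / (1.486·√S) = 0.027 × 12100 / (1.486 × √0.012) = 2007.
Try y = 17.5 ft: A R^(2/3) = 3345 — too large.
Try y = 10.5 ft: A R^(2/3) = 1022 — too small.
Try y = 14.1 ft: A R^(2/3) = 2010 — ≈ 2007.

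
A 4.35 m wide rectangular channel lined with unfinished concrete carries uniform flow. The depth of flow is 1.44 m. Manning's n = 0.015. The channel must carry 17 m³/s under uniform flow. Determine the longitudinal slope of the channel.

Flow area A = b·y = 4.35 × 1.44 = 6.264 m². Wetted perimeter P = b + 2y = 4.35 + 2×1.44 = 7.23 m.
Hydraulic radius R = A/P = 6.264/7.23 = 0.8664 m.
From Manning's equation, S = [nQ / (1 A R^(2/3))]² = [0.015 × 17 / (1 × 6.264 × 0.8664^(2/3))]² = 0.00201.

S = 0.00201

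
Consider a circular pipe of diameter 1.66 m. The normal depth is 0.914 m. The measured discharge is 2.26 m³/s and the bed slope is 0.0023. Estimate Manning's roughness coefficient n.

n = 0.015

For a circular section of diameter D = 1.66 m at depth y = 0.914 m, the central angle is θ = 2 arccos(1 − 2y/D) = 3.344 rad. Then A = (D²/8)(θ − sin θ) = 1.221 m² and P = Dθ/2 = 2.776 m.
Hydraulic radius R = A/P = 1.221/2.776 = 0.44 m.
Rearranging Manning's equation: n = (1/Q) A R^(2/3) S^(1/2) = (1/2.26) × 1.221 × 0.44^(2/3) × √0.0023 = 0.015.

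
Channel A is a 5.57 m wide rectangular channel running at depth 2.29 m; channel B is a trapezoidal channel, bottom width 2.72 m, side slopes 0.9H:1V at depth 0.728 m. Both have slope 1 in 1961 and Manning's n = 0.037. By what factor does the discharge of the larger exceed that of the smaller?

9.29

Channel A: Flow area A = b·y = 5.57 × 2.29 = 12.76 m². Wetted perimeter P = b + 2y = 5.57 + 2×2.29 = 10.15 m. Hydraulic radius R = A/P = 12.76/10.15 = 1.257 m. Q_A = (1/0.037)·12.76·1.257^(2/3)·√0.0005099 = 9.066 m³/s.
Channel B: With bottom width b = 2.72 m and side slope z = 0.9: A = (b + zy)y = (2.72 + 0.9×0.728)×0.728 = 2.457 m²; P = b + 2y√(1+z²) = 2.72 + 2×0.728×1.345 = 4.679 m. Hydraulic radius R = A/P = 2.457/4.679 = 0.5252 m. Q_B = (1/0.037)·2.457·0.5252^(2/3)·√0.0005099 = 0.9762 m³/s.
The larger discharge is 9.066 m³/s and the smaller is 0.9762 m³/s; the ratio is 9.29.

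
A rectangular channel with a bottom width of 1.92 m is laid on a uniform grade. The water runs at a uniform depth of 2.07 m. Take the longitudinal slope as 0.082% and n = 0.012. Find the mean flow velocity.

V = 1.8 m/s

Flow area A = b·y = 1.92 × 2.07 = 3.974 m². Wetted perimeter P = b + 2y = 1.92 + 2×2.07 = 6.06 m.
Hydraulic radius R = A/P = 3.974/6.06 = 0.6558 m.
From Manning's equation, V = (1/n) R^(2/3) S^(1/2) = (1/0.012) × 0.6558^(2/3) × 0.00082^(1/2) = 1.8 m/s.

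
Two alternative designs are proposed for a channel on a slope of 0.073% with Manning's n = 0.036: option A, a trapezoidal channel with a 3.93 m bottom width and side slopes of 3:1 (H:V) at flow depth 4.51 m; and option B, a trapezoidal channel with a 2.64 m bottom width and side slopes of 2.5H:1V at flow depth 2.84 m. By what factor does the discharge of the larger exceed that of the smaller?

Channel A: With bottom width b = 3.93 m and side slope z = 3: A = (b + zy)y = (3.93 + 3×4.51)×4.51 = 78.74 m²; P = b + 2y√(1+z²) = 3.93 + 2×4.51×3.162 = 32.45 m. Hydraulic radius R = A/P = 78.74/32.45 = 2.426 m. Q_A = (1/0.036)·78.74·2.426^(2/3)·√0.00073 = 106.7 m³/s.
Channel B: With bottom width b = 2.64 m and side slope z = 2.5: A = (b + zy)y = (2.64 + 2.5×2.84)×2.84 = 27.66 m²; P = b + 2y√(1+z²) = 2.64 + 2×2.84×2.693 = 17.93 m. Hydraulic radius R = A/P = 27.66/17.93 = 1.542 m. Q_B = (1/0.036)·27.66·1.542^(2/3)·√0.00073 = 27.71 m³/s.
The larger discharge is 106.7 m³/s and the smaller is 27.71 m³/s; the ratio is 3.85.

3.85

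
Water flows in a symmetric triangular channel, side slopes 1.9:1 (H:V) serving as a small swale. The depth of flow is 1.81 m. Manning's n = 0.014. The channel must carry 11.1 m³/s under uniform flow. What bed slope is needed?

S = 0.000838

For a triangular section with side slope z = 1.9: A = zy² = 1.9×1.81² = 6.225 m²; P = 2y√(1+z²) = 2×1.81×2.147 = 7.772 m.
Hydraulic radius R = A/P = 6.225/7.772 = 0.8009 m.
From Manning's equation, S = [nQ / (1 A R^(2/3))]² = [0.014 × 11.1 / (1 × 6.225 × 0.8009^(2/3))]² = 0.000838.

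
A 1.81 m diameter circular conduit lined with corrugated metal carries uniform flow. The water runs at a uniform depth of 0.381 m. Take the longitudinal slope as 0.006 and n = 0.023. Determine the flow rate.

For a circular section of diameter D = 1.81 m at depth y = 0.381 m, the central angle is θ = 2 arccos(1 − 2y/D) = 1.907 rad. Then A = (D²/8)(θ − sin θ) = 0.3941 m² and P = Dθ/2 = 1.725 m.
Hydraulic radius R = A/P = 0.3941/1.725 = 0.2284 m.
Manning's equation: Q = (1/n) A R^(2/3) S^(1/2) = (1/0.023) × 0.3941 × 0.2284^(2/3) × 0.006^(1/2) = 0.496 m³/s.

Q = 0.496 m³/s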